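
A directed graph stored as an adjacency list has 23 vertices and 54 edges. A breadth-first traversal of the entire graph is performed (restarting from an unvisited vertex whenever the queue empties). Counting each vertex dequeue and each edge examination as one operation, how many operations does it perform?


A full BFS traversal dequeues each vertex once and examines each edge once.
Vertex visits: 23
Edge visits: 54
V + E = 23 + 54 = 77


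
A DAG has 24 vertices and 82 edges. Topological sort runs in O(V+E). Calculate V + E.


V = 24 (vertex processing)
E = 82 (edge processing)
V + E = 24 + 82 = 106


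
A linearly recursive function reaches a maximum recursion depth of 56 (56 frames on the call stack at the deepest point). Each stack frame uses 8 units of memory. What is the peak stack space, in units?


Maximum recursion depth = 56 frames
Memory per frame = 8 units
Total stack space = depth * frame_size
= 56 * 8 = 448


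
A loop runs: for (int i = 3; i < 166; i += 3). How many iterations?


Loop starts at i = 3, increments by 3, stops when i >= 166.
Number of iterations = ceil((166 - 3) / 3)
= ceil(163 / 3)
= 55


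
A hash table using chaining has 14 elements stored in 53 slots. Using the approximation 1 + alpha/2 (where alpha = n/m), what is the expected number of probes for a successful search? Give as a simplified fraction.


Load factor alpha = n/m = 14/53
Expected probes = 1 + alpha/2 = 1 + 14/(2*53)
= 1 + 14/106
= 106/106 + 14/106
= 120/106
Simplify: 60/53


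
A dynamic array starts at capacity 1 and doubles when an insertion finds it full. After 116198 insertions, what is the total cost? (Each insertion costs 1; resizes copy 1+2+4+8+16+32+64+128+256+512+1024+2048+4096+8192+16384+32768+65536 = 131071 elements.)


Insertion cost: 116198 (one per element)
Resizes occur just before inserting elements 2, 3, 5, 9, ...
Elements copied at each resize: 1 + 2 + 4 + 8 + 16 + 32 + 64 + 128 + 256 + 512 + 1024 + 2048 + 4096 + 8192 + 16384 + 32768 + 65536
Sum of copies = 131071 (geometric series: 2^k - 1)
Total = 116198 + 131071 = 247269


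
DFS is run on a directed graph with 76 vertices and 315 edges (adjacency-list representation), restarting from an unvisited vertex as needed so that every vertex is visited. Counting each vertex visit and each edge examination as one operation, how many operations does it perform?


A full DFS traversal processes each vertex exactly once (push/pop on stack).
Each directed edge is examined once.
V = 76, E = 315
V + E = 391


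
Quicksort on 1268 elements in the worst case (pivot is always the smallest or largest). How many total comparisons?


In the worst case, each partition step picks the worst pivot:
  Partition 1: 1267 comparisons (n-1 elements to compare)
  Partition 2: 1266 comparisons
  Partition 3: 1265 comparisons
  Partition 4: 1264 comparisons
  Partition 5: 1263 comparisons
  ...
  Last partition: 0 comparisons
Total = (n-1) + (n-2) + ... + 1 + 0 = n*(n-1)/2
= 1268*1267/2 = 803278


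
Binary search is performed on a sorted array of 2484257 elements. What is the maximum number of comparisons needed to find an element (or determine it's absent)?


Binary search halves the search space each comparison:
  Step 1: search space = 2484257 -> 1242128
  Step 2: search space = 1242128 -> 621064
  Step 3: search space = 621064 -> 310532
  Step 4: search space = 310532 -> 155266
  Step 5: search space = 155266 -> 77633
  Step 6: search space = 77633 -> 38816
  Step 7: search space = 38816 -> 19408
  Step 8: search space = 19408 -> 9704
  Step 9: search space = 9704 -> 4852
  Step 10: search space = 4852 -> 2426
  Step 11: search space = 2426 -> 1213
  Step 12: search space = 1213 -> 606
  Step 13: search space = 606 -> 303
  Step 14: search space = 303 -> 151
  Step 15: search space = 151 -> 75
  Step 16: search space = 75 -> 37
  Step 17: search space = 37 -> 18
  Step 18: search space = 18 -> 9
  Step 19: search space = 9 -> 4
  Step 20: search space = 4 -> 2
  Step 21: search space = 2 -> 1
  Step 22: search space = 1 (final check)
Maximum comparisons = floor(log2(2484257)) + 1 = 21 + 1 = 22


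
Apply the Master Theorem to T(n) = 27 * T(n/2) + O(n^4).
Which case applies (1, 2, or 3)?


The Master Theorem: T(n) = a*T(n/b) + O(n^c)
  a = 27, b = 2, c = 4
log_b(a) = log_2(27) ~ 4.755
Compare b^c with a: 2^4 = 16 < 27, so c < log_b(a).
Since c < log_b(a), Case 1 applies.
T(n) = O(n^(log_2 27)) ~ O(n^4.755)
Master Theorem case = 1


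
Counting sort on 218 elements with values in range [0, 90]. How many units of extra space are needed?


Output array size: 218 (to store sorted result)
Count array size: 91 (one slot per possible value, range 0 to 90)
Total extra space = 218 + 91 = 309


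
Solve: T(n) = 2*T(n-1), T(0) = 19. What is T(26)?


Unrolling:
T(26) = 2*T(25) = 2^2*T(24) = ... = 2^26*T(0)
= 2^26 * 19
= 67108864 * 19 = 1275068416


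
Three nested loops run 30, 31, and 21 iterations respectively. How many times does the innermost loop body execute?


Loop 1 (outermost): 30 iterations
Loop 2 (middle): 31 iterations per outer
Loop 3 (innermost): 21 iterations per middle
Total = 30 * 31 * 21 = 19530


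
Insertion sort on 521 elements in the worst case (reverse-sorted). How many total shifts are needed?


In the worst case (reverse-sorted), each element shifts past all previous:
  Element 1: 1 shifts
  Element 2: 2 shifts
  Element 3: 3 shifts
  Element 4: 4 shifts
  Element 5: 5 shifts
  ...
  Element 520: 520 shifts
Total = 1 + 2 + ... + 520
= 521*(521-1)/2 = 135460


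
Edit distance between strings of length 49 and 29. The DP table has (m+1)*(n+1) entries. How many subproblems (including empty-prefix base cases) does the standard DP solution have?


The table includes base cases (empty prefixes).
Rows: (m+1) = 50
Columns: (n+1) = 30
Total = 50 * 30 = 1500


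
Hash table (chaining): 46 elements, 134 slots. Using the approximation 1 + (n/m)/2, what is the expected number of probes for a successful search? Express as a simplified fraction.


Computing expected probes:
alpha = 46/134
= 1 + alpha/2
= 1 + 46/(2*134)
= (2*134 + 46) / (2*134)
= 314/268 = 157/134


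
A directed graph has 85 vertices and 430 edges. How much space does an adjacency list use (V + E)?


Adjacency list: one list head per vertex + one entry per edge
Vertex heads: 85
Edge entries: 430
Total = 85 + 430 = 515


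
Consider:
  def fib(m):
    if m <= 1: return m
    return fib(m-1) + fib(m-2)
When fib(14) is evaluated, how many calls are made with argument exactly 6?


Let N(m) = number of times fib(m) is called while evaluating fib(14).
N(14) = 1 (the initial call).
N(13) = 1 (only fib(14) calls it).
For 1 <= m <= 12: fib(m) is called by fib(m+1) and fib(m+2), so
  N(m) = N(m+1) + N(m+2).
fib(0) is called only by fib(2), so N(0) = N(2).
Walk down from m=14:
  N(14)=1, N(13)=1, N(12)=2, N(11)=3, N(10)=5, N(9)=8, N(8)=13, N(7)=21, N(6)=34
N(6) = 34


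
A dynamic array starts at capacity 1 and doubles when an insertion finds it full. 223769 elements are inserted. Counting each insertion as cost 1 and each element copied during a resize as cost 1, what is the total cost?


n = 223769
Insertion costs: 223769
Resizes copy 1, 2, 4, ... up to the largest power of 2 that is <= n-1 = 223768, i.e. 131072.
Copy costs = 1 + 2 + 4 + 8 + 16 + 32 + 64 + 128 + 256 + 512 + 1024 + 2048 + 4096 + 8192 + 16384 + 32768 + 65536 + 131072 = 262143
Total = 223769 + 262143 = 485912


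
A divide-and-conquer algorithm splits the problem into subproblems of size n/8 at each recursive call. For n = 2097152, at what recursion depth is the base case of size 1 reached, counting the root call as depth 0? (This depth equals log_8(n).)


At each depth, the problem size is divided by 8:
  Depth 0: problem size = 2097152
  Depth 1: problem size = 262144
  Depth 2: problem size = 32768
  Depth 3: problem size = 4096
  Depth 4: problem size = 512
  Depth 5: problem size = 64
  Depth 6: problem size = 8
  Depth 7: problem size = 1 (base case)
The base case is reached at depth log_8(2097152) = 7 (the tree has 8 levels counting depth 0, but the depth asked for is 7).
Recursion depth = 7


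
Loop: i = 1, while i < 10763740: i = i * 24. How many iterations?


i multiplies by 24 each step:
i = 1 -> 24 -> 576 -> 13824 -> 331776 -> 7962624 -> 191102976 (stop)
Iterations = ceil(log_24(10763740)) = 6


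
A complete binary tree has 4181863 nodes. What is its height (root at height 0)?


In a complete binary tree, level k holds nodes 2^k .. 2^(k+1)-1 (1-indexed).
Height = floor(log2(n)) = floor(log2(4181863)) = 21
Check: 2^21 = 2097152 <= 4181863 < 4194304 = 2^22


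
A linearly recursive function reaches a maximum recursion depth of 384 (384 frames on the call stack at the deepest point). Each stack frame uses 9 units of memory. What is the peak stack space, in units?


Maximum recursion depth = 384 frames
Memory per frame = 9 units
Total stack space = depth * frame_size
= 384 * 9 = 3456


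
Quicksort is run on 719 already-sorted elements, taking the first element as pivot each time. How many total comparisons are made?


Sum of comparisons per partition:
718 + 717 + ... + 1 + 0
= 719 * (719 - 1) / 2
= 719 * 718 / 2
= 258121


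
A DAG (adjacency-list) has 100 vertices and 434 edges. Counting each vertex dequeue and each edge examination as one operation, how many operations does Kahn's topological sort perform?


V = 100 (vertex processing)
E = 434 (edge processing)
V + E = 100 + 434 = 534


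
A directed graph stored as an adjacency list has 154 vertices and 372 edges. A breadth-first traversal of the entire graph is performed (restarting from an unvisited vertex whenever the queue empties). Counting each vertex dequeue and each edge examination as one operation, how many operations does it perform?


A full BFS traversal dequeues each vertex once and examines each edge once.
Vertex visits: 154
Edge visits: 372
V + E = 154 + 372 = 526


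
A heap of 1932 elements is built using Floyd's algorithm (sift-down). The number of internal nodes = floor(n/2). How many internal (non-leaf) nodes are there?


Leaf nodes occupy roughly half the array.
Sift-down is called for each internal node, starting from the last one.
Internal nodes = floor(n/2) = floor(1932/2) = 966


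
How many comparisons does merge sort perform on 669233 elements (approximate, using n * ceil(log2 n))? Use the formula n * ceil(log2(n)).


Recursion depth: ceil(log2(669233)) = 20
Each recursion level merges n = 669233 elements
Total = 669233 * 20 = 13384660


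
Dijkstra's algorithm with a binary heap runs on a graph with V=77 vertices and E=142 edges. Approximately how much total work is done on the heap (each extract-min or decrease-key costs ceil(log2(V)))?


Dijkstra with a binary heap: each vertex is extracted once, each edge may relax once.
Each heap operation costs O(log V).
V + E = 77 + 142 = 219
ceil(log2(77)) = 7 (since 2^6 = 64 < 77 <= 128 = 2^7)
Total heap work = (V+E) * ceil(log2(V)) = 219 * 7 = 1533


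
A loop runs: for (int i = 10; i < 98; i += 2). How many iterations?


Loop starts at i = 10, increments by 2, stops when i >= 98.
Number of iterations = ceil((98 - 10) / 2)
= ceil(88 / 2)
= 44


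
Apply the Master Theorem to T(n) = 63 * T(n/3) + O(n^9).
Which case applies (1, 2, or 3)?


The Master Theorem: T(n) = a*T(n/b) + O(n^c)
  a = 63, b = 3, c = 9
log_b(a) = log_3(63) ~ 3.771
Compare b^c with a: 3^9 = 19683 > 63, so c > log_b(a).
Since c > log_b(a), Case 3 applies.
T(n) = O(n^9)
Master Theorem case = 3


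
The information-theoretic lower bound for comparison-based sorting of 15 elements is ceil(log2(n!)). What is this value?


A binary decision tree of height h has at most 2^h leaves and needs at least n! of them, so h >= ceil(log2(n!)).
Compute 15! as a running product:
  x2 = 2, x3 = 6, x4 = 24, x5 = 120
  x6 = 720, x7 = 5040, x8 = 40320, x9 = 362880
  x10 = 3628800, x11 = 39916800, x12 = 479001600, x13 = 6227020800
  x14 = 87178291200, x15 = 1307674368000
15! = 1307674368000
Bracket between powers of 2:
  2^40 = 1099511627776 < 1307674368000 <= 2199023255552 = 2^41
So ceil(log2(15!)) = 41


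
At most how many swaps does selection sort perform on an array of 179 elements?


Each of the 178 passes places one element in its final position.
Pass 1: swap minimum into position 0
Pass 2: swap minimum of remaining into position 1
...
Pass 178: last two elements, one swap
Maximum swaps = 179 - 1 = 178


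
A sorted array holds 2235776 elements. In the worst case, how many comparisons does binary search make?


Halving sequence: 2235776 -> 1117888 -> 558944 -> 279472 -> 139736 -> 69868 -> 34934 -> 17467 -> 8733 -> 4366 -> 2183 -> 1091 -> 545 -> 272 -> 136 -> 68 -> 34 -> 17 -> 8 -> 4 -> 2 -> 1
Number of halvings = 21
Max comparisons = 21 + 1 = 22


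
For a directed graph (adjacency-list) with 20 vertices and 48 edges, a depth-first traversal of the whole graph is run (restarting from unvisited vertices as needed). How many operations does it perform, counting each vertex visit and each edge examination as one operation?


A full DFS traversal visits each vertex once and examines each edge once.
V = 20
E = 48
Sum = 20 + 48 = 68


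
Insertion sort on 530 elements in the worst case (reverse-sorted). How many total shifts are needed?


In the worst case (reverse-sorted), each element shifts past all previous:
  Element 1: 1 shifts
  Element 2: 2 shifts
  Element 3: 3 shifts
  Element 4: 4 shifts
  Element 5: 5 shifts
  ...
  Element 529: 529 shifts
Total = 1 + 2 + ... + 529
= 530*(530-1)/2 = 140185


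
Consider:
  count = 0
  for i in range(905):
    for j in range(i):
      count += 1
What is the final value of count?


For each i, the inner loop runs i times:
  i=0: inner runs 0 times
  i=1: inner runs 1 time
  i=2: inner runs 2 times
  i=3: inner runs 3 times
  i=4: inner runs 4 times
  i=5: inner runs 5 times
  i=6: inner runs 6 times
  i=7: inner runs 7 times
  ...
Total = 0 + 1 + 2 + ... + 904 = 905*(905-1)/2 = 409060


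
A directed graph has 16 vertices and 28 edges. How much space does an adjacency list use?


Adjacency list: one list head per vertex + one entry per edge
Vertex heads: 16
Edge entries: 28
Total = 16 + 28 = 44


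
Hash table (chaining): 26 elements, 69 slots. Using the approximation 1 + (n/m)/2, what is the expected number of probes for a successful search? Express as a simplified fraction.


Computing expected probes:
alpha = 26/69
= 1 + alpha/2
= 1 + 26/(2*69)
= (2*69 + 26) / (2*69)
= 164/138 = 82/69


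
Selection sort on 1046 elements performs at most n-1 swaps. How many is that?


Each of the 1045 passes places one element in its final position.
Pass 1: swap minimum into position 0
Pass 2: swap minimum of remaining into position 1
...
Pass 1045: last two elements, one swap
Maximum swaps = 1046 - 1 = 1045


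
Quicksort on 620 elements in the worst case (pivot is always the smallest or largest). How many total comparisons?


In the worst case, each partition step picks the worst pivot:
  Partition 1: 619 comparisons (n-1 elements to compare)
  Partition 2: 618 comparisons
  Partition 3: 617 comparisons
  Partition 4: 616 comparisons
  Partition 5: 615 comparisons
  ...
  Last partition: 0 comparisons
Total = (n-1) + (n-2) + ... + 1 + 0 = n*(n-1)/2
= 620*619/2 = 191890


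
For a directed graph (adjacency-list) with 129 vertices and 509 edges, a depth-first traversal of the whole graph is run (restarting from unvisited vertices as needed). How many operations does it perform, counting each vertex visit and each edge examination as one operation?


A full DFS traversal visits each vertex once and examines each edge once.
V = 129
E = 509
Sum = 129 + 509 = 638


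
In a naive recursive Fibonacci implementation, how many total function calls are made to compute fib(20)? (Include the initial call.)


Let C(m) = total calls to evaluate fib(m). Then C(0)=C(1)=1, and
C(m) = 1 + C(m-1) + C(m-2) for m >= 2.
Build the table (each entry = 1 + previous two):
  C(0) = 1
  C(1) = 1
  C(2) = 1 + 1 + 1 = 3
  C(3) = 1 + 3 + 1 = 5
  C(4) = 1 + 5 + 3 = 9
  C(5) = 1 + 9 + 5 = 15
  C(6) = 1 + 15 + 9 = 25
  C(7) = 1 + 25 + 15 = 41
  C(8) = 1 + 41 + 25 = 67
  C(9) = 1 + 67 + 41 = 109
  C(10) = 1 + 109 + 67 = 177
  C(11) = 1 + 177 + 109 = 287
  C(12) = 1 + 287 + 177 = 465
  C(13) = 1 + 465 + 287 = 753
  C(14) = 1 + 753 + 465 = 1219
  C(15) = 1 + 1219 + 753 = 1973
  C(16) = 1 + 1973 + 1219 = 3193
  C(17) = 1 + 3193 + 1973 = 5167
  C(18) = 1 + 5167 + 3193 = 8361
  C(19) = 1 + 8361 + 5167 = 13529
  C(20) = 1 + 13529 + 8361 = 21891
Total calls for fib(20) = 21891


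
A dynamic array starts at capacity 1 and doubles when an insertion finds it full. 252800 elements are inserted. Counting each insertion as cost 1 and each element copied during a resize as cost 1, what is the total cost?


n = 252800
Insertion costs: 252800
Resizes copy 1, 2, 4, ... up to the largest power of 2 that is <= n-1 = 252799, i.e. 131072.
Copy costs = 1 + 2 + 4 + 8 + 16 + 32 + 64 + 128 + 256 + 512 + 1024 + 2048 + 4096 + 8192 + 16384 + 32768 + 65536 + 131072 = 262143
Total = 252800 + 262143 = 514943


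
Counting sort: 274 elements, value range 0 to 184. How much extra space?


n = 274 (output array)
k = 185 (count array for 185 distinct values)
Extra space = 274 + 185 = 459


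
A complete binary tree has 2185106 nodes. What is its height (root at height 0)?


In a complete binary tree, level k holds nodes 2^k .. 2^(k+1)-1 (1-indexed).
Height = floor(log2(n)) = floor(log2(2185106)) = 21
Check: 2^21 = 2097152 <= 2185106 < 4194304 = 2^22


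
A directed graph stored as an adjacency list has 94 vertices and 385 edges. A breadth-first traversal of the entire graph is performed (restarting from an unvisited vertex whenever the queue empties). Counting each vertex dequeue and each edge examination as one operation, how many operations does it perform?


A full BFS traversal dequeues each vertex once and examines each edge once.
Vertex visits: 94
Edge visits: 385
V + E = 94 + 385 = 479


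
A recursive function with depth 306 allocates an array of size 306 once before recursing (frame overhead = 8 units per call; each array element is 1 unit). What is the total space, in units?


Array allocation: 306 units (allocated once)
Stack frames: 306 deep * 8 per frame = 2448 units
Total = 306 + 2448 = 2754


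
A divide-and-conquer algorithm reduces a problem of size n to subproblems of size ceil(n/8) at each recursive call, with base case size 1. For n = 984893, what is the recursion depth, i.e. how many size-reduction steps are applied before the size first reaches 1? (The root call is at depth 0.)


Each step divides the size by 8 (rounding up); after k steps the size is ceil(n/8^k), which equals 1 exactly when 8^k >= n.
So the depth is the smallest k with 8^k >= 984893, i.e. ceil(log_8(984893)).
8^6 = 262144 < 984893 <= 2097152 = 8^7
Recursion depth = 7


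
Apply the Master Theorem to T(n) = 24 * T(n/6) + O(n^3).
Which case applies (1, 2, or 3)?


The Master Theorem: T(n) = a*T(n/b) + O(n^c)
  a = 24, b = 6, c = 3
log_b(a) = log_6(24) ~ 1.774
Compare b^c with a: 6^3 = 216 > 24, so c > log_b(a).
Since c > log_b(a), Case 3 applies.
T(n) = O(n^3)
Master Theorem case = 3


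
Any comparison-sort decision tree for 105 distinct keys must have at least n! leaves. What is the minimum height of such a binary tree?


A binary decision tree of height h has at most 2^h leaves and needs at least n! of them, so h >= ceil(log2(n!)).
105! is far too large to multiply out, so use Stirling's series:
  ln(n!) ~ n ln n - n + (1/2) ln(2 pi n) + 1/(12n)  (error below 1/(360 n^3), negligible here)
  ln(105) = 4.6539604
  n ln n = 105 * 4.6539604 = 488.6658
  (1/2) ln(2 pi * 105) = (1/2) ln(659.7345) = 3.2459
  1/(12*105) = 0.0008
  ln(105!) ~ 488.6658 - 105 + 3.2459 + 0.0008 = 386.9125
Convert to base 2: log2(105!) = 386.9125 / ln 2 = 386.9125 / 0.69314718 = 558.1967
ceil(558.1967) = 559


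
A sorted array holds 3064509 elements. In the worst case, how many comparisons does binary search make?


Halving sequence: 3064509 -> 1532254 -> 766127 -> 383063 -> 191531 -> 95765 -> 47882 -> 23941 -> 11970 -> 5985 -> 2992 -> 1496 -> 748 -> 374 -> 187 -> 93 -> 46 -> 23 -> 11 -> 5 -> 2 -> 1
Number of halvings = 21
Max comparisons = 21 + 1 = 22


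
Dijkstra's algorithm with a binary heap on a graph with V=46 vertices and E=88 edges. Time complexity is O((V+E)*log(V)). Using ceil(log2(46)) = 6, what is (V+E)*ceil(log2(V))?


Dijkstra with a binary heap: each vertex is extracted once, each edge may relax once.
Each heap operation costs O(log V).
V + E = 46 + 88 = 134
ceil(log2(46)) = 6 (since 2^5 = 32 < 46 <= 64 = 2^6)
Total heap work = (V+E) * ceil(log2(V)) = 134 * 6 = 804


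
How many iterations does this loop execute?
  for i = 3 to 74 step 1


The loop variable i takes values starting at 3 and increments by 1 each iteration.
Sequence: i = 3, 4, 5, 6, 7, 8, 9, 10, 11, ...
The upper bound 74 is inclusive, so the count is floor((last - first) / step) + 1:
floor((74 - 3) / 1) + 1 = floor(71/1) + 1 = 71 + 1 = 72


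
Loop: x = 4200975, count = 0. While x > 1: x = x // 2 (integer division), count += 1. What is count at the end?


The variable x halves each step:
x = 4200975 -> 2100487 -> 1050243 -> 525121 -> 262560 -> 131280 -> 65640 -> 32820 -> 16410 -> 8205 -> 4102 -> 2051 -> 1025 -> 512 -> 256 -> 128 -> 64 -> 32 -> 16 -> 8 -> 4 -> 2 -> 1
Number of halvings = floor(log2(4200975)) = 22


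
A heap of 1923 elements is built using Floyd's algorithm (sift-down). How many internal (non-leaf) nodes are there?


Leaf nodes occupy roughly half the array.
Sift-down is called for each internal node, starting from the last one.
Internal nodes = floor(n/2) = floor(1923/2) = 961


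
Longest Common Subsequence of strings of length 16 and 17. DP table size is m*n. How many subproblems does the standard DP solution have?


DP table indexed by positions in both strings.
First string: 16 positions
Second string: 17 positions
Total = 16 * 17 = 272


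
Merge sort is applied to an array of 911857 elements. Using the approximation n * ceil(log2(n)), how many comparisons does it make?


Merge sort divides the array into halves recursively.
Number of levels = ceil(log2(911857)) = 20
At each level, approximately n = 911857 comparisons are needed for merging.
Total comparisons ~ n * ceil(log2(n)) = 911857 * 20 = 18237140


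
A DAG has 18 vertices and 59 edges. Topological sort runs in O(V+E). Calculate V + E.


V = 18 (vertex processing)
E = 59 (edge processing)
V + E = 18 + 59 = 77


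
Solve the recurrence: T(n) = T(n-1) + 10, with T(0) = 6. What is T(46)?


Unrolling the recurrence:
T(46) = T(45) + 10
       = T(44) + 10 + 10
       = T(43) + 10*3
       ...
       = T(0) + 10*46
       = 6 + 460 = 466


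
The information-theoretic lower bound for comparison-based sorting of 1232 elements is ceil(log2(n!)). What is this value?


A binary decision tree of height h has at most 2^h leaves and needs at least n! of them, so h >= ceil(log2(n!)).
1232! is far too large to multiply out, so use Stirling's series:
  ln(n!) ~ n ln n - n + (1/2) ln(2 pi n) + 1/(12n)  (error below 1/(360 n^3), negligible here)
  ln(1232) = 7.1163941
  n ln n = 1232 * 7.1163941 = 8767.3975
  (1/2) ln(2 pi * 1232) = (1/2) ln(7740.8843) = 4.4771
  1/(12*1232) = 0.0001
  ln(1232!) ~ 8767.3975 - 1232 + 4.4771 + 0.0001 = 7539.8747
Convert to base 2: log2(1232!) = 7539.8747 / ln 2 = 7539.8747 / 0.69314718 = 10877.7398
ceil(10877.7398) = 10878


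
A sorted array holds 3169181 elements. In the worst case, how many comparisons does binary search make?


Halving sequence: 3169181 -> 1584590 -> 792295 -> 396147 -> 198073 -> 99036 -> 49518 -> 24759 -> 12379 -> 6189 -> 3094 -> 1547 -> 773 -> 386 -> 193 -> 96 -> 48 -> 24 -> 12 -> 6 -> 3 -> 1
Number of halvings = 21
Max comparisons = 21 + 1 = 22


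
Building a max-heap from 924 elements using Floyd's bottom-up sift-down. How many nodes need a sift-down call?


In a heap of 924 elements (0-indexed array):
  Last element index: 923
  Parent of last element: floor((923 - 1) / 2) = 461
  Internal nodes: indices 0 to 461
  Count = floor(924/2) = 462


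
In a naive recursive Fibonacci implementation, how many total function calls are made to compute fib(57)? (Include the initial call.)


Let C(m) = total calls to evaluate fib(m). Then C(0)=C(1)=1, and
C(m) = 1 + C(m-1) + C(m-2) for m >= 2.
Build the table (each entry = 1 + previous two):
  C(0) = 1
  C(1) = 1
  C(2) = 1 + 1 + 1 = 3
  C(3) = 1 + 3 + 1 = 5
  C(4) = 1 + 5 + 3 = 9
  C(5) = 1 + 9 + 5 = 15
  C(6) = 1 + 15 + 9 = 25
  C(7) = 1 + 25 + 15 = 41
  C(8) = 1 + 41 + 25 = 67
  C(9) = 1 + 67 + 41 = 109
  C(10) = 1 + 109 + 67 = 177
  C(11) = 1 + 177 + 109 = 287
  C(12) = 1 + 287 + 177 = 465
  C(13) = 1 + 465 + 287 = 753
  C(14) = 1 + 753 + 465 = 1219
  C(15) = 1 + 1219 + 753 = 1973
  C(16) = 1 + 1973 + 1219 = 3193
  C(17) = 1 + 3193 + 1973 = 5167
  C(18) = 1 + 5167 + 3193 = 8361
  C(19) = 1 + 8361 + 5167 = 13529
  C(20) = 1 + 13529 + 8361 = 21891
  C(21) = 1 + 21891 + 13529 = 35421
  C(22) = 1 + 35421 + 21891 = 57313
  C(23) = 1 + 57313 + 35421 = 92735
  C(24) = 1 + 92735 + 57313 = 150049
  C(25) = 1 + 150049 + 92735 = 242785
  C(26) = 1 + 242785 + 150049 = 392835
  C(27) = 1 + 392835 + 242785 = 635621
  C(28) = 1 + 635621 + 392835 = 1028457
  C(29) = 1 + 1028457 + 635621 = 1664079
  C(30) = 1 + 1664079 + 1028457 = 2692537
  C(31) = 1 + 2692537 + 1664079 = 4356617
  C(32) = 1 + 4356617 + 2692537 = 7049155
  C(33) = 1 + 7049155 + 4356617 = 11405773
  C(34) = 1 + 11405773 + 7049155 = 18454929
  C(35) = 1 + 18454929 + 11405773 = 29860703
  C(36) = 1 + 29860703 + 18454929 = 48315633
  C(37) = 1 + 48315633 + 29860703 = 78176337
  C(38) = 1 + 78176337 + 48315633 = 126491971
  C(39) = 1 + 126491971 + 78176337 = 204668309
  C(40) = 1 + 204668309 + 126491971 = 331160281
  C(41) = 1 + 331160281 + 204668309 = 535828591
  C(42) = 1 + 535828591 + 331160281 = 866988873
  C(43) = 1 + 866988873 + 535828591 = 1402817465
  C(44) = 1 + 1402817465 + 866988873 = 2269806339
  C(45) = 1 + 2269806339 + 1402817465 = 3672623805
  C(46) = 1 + 3672623805 + 2269806339 = 5942430145
  C(47) = 1 + 5942430145 + 3672623805 = 9615053951
  C(48) = 1 + 9615053951 + 5942430145 = 15557484097
  C(49) = 1 + 15557484097 + 9615053951 = 25172538049
  C(50) = 1 + 25172538049 + 15557484097 = 40730022147
  C(51) = 1 + 40730022147 + 25172538049 = 65902560197
  C(52) = 1 + 65902560197 + 40730022147 = 106632582345
  C(53) = 1 + 106632582345 + 65902560197 = 172535142543
  C(54) = 1 + 172535142543 + 106632582345 = 279167724889
  C(55) = 1 + 279167724889 + 172535142543 = 451702867433
  C(56) = 1 + 451702867433 + 279167724889 = 730870592323
  C(57) = 1 + 730870592323 + 451702867433 = 1182573459757
Total calls for fib(57) = 1182573459757


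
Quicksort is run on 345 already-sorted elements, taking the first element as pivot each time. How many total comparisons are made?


Sum of comparisons per partition:
344 + 343 + ... + 1 + 0
= 345 * (345 - 1) / 2
= 345 * 344 / 2
= 59340


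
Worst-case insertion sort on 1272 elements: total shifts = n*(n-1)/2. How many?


Sum of shifts = 1 + 2 + 3 + ... + 1271
= 1272 * 1271 / 2
= 1616712 / 2
= 808356


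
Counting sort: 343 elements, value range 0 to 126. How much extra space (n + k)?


n = 343 (output array)
k = 127 (count array for 127 distinct values)
Extra space = 343 + 127 = 470


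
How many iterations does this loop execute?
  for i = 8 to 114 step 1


The loop variable i takes values starting at 8 and increments by 1 each iteration.
Sequence: i = 8, 9, 10, 11, 12, 13, 14, 15, 16, ...
The upper bound 114 is inclusive, so the count is floor((last - first) / step) + 1:
floor((114 - 8) / 1) + 1 = floor(106/1) + 1 = 106 + 1 = 107


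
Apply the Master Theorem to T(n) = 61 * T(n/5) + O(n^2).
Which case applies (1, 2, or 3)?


The Master Theorem: T(n) = a*T(n/b) + O(n^c)
  a = 61, b = 5, c = 2
log_b(a) = log_5(61) ~ 2.554
Compare b^c with a: 5^2 = 25 < 61, so c < log_b(a).
Since c < log_b(a), Case 1 applies.
T(n) = O(n^(log_5 61)) ~ O(n^2.554)
Master Theorem case = 1


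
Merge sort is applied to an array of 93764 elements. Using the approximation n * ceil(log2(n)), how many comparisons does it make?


Merge sort divides the array into halves recursively.
Number of levels = ceil(log2(93764)) = 17
At each level, approximately n = 93764 comparisons are needed for merging.
Total comparisons ~ n * ceil(log2(n)) = 93764 * 17 = 1593988


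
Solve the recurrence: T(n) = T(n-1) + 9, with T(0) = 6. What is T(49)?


Unrolling the recurrence:
T(49) = T(48) + 9
       = T(47) + 9 + 9
       = T(46) + 9*3
       ...
       = T(0) + 9*49
       = 6 + 441 = 447


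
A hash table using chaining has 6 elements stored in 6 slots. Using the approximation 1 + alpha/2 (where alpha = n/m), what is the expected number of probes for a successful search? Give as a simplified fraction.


Load factor alpha = n/m = 6/6
Expected probes = 1 + alpha/2 = 1 + 6/(2*6)
= 1 + 6/12
= 12/12 + 6/12
= 18/12
Simplify: 3/2


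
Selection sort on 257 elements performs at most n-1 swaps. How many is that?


Each of the 256 passes places one element in its final position.
Pass 1: swap minimum into position 0
Pass 2: swap minimum of remaining into position 1
...
Pass 256: last two elements, one swap
Maximum swaps = 257 - 1 = 256


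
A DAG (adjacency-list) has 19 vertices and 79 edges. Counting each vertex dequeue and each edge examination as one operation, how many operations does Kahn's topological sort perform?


V = 19 (vertex processing)
E = 79 (edge processing)
V + E = 19 + 79 = 98


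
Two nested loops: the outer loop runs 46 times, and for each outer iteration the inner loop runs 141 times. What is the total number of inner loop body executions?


Outer loop: 46 iterations
Inner loop: 141 iterations per outer iteration
Total = 46 * 141 = 6486


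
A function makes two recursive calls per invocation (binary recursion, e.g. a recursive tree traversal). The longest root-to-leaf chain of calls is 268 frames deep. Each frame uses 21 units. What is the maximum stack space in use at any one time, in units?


Binary recursion: the two calls run one after the other, so only one root-to-leaf chain of frames is on the stack at a time.
Maximum depth (longest chain) = 268 frames
Each frame = 21 units
Max stack space = 268 * 21 = 5628


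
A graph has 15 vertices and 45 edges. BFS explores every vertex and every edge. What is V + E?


A full BFS traversal dequeues each vertex once and examines each edge once.
Vertex visits: 15
Edge visits: 45
V + E = 15 + 45 = 60


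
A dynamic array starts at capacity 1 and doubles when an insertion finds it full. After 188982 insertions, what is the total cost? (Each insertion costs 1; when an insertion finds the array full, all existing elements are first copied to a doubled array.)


Insertion cost: 188982 (one per element)
Resizes occur just before inserting elements 2, 3, 5, 9, ...
Elements copied at each resize: 1 + 2 + 4 + 8 + 16 + 32 + 64 + 128 + 256 + 512 + 1024 + 2048 + 4096 + 8192 + 16384 + 32768 + 65536 + 131072
Sum of copies = 262143 (geometric series: 2^k - 1)
Total = 188982 + 262143 = 451125


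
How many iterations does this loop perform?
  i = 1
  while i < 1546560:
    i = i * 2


The loop variable doubles each iteration:
i = 1 -> 2 -> 4 -> 8 -> 16 -> 32 -> 64 -> 128 -> 256 -> 512 -> 1024 -> 2048 -> 4096 -> 8192 -> 16384 -> 32768 -> 65536 -> 131072 -> 262144 -> 524288 -> 1048576 -> 2097152 (stop, 2097152 >= 1546560)
Number of doublings = ceil(log2(1546560)) = 21


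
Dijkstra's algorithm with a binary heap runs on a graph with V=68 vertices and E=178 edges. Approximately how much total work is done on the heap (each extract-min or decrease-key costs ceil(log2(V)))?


Dijkstra with a binary heap: each vertex is extracted once, each edge may relax once.
Each heap operation costs O(log V).
V + E = 68 + 178 = 246
ceil(log2(68)) = 7 (since 2^6 = 64 < 68 <= 128 = 2^7)
Total heap work = (V+E) * ceil(log2(V)) = 246 * 7 = 1722


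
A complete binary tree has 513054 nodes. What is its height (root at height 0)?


In a complete binary tree, level k holds nodes 2^k .. 2^(k+1)-1 (1-indexed).
Height = floor(log2(n)) = floor(log2(513054)) = 18
Check: 2^18 = 262144 <= 513054 < 524288 = 2^19


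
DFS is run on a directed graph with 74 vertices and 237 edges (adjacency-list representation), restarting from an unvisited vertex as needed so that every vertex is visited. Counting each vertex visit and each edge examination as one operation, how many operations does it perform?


A full DFS traversal processes each vertex exactly once (push/pop on stack).
Each directed edge is examined once.
V = 74, E = 237
V + E = 311


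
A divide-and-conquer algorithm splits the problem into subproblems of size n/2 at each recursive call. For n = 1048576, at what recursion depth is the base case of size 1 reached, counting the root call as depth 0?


At each depth, the problem size is divided by 2:
  Depth 0: problem size = 1048576
  Depth 1: problem size = 524288
  Depth 2: problem size = 262144
  Depth 3: problem size = 131072
  Depth 4: problem size = 65536
  Depth 5: problem size = 32768
  Depth 6: problem size = 16384
  Depth 7: problem size = 8192
  Depth 8: problem size = 4096
  Depth 9: problem size = 2048
  Depth 10: problem size = 1024
  Depth 11: problem size = 512
  Depth 12: problem size = 256
  Depth 13: problem size = 128
  Depth 14: problem size = 64
  Depth 15: problem size = 32
  Depth 16: problem size = 16
  Depth 17: problem size = 8
  Depth 18: problem size = 4
  Depth 19: problem size = 2
  Depth 20: problem size = 1 (base case)
The base case is reached at depth log_2(1048576) = 20 (the tree has 21 levels counting depth 0, but the depth asked for is 20).
Recursion depth = 20


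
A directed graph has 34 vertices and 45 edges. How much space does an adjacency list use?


Adjacency list: one list head per vertex + one entry per edge
Vertex heads: 34
Edge entries: 45
Total = 34 + 45 = 79


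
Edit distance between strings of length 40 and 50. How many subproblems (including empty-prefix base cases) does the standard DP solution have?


The table includes base cases (empty prefixes).
Rows: (m+1) = 41
Columns: (n+1) = 51
Total = 41 * 51 = 2091


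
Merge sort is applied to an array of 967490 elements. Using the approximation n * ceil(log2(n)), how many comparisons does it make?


Merge sort divides the array into halves recursively.
Number of levels = ceil(log2(967490)) = 20
At each level, approximately n = 967490 comparisons are needed for merging.
Total comparisons ~ n * ceil(log2(n)) = 967490 * 20 = 19349800


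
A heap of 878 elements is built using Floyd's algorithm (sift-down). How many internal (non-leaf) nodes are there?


Leaf nodes occupy roughly half the array.
Sift-down is called for each internal node, starting from the last one.
Internal nodes = floor(n/2) = floor(878/2) = 439


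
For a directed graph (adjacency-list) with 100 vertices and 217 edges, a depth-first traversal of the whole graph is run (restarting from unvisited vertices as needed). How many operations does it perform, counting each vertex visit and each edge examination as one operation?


A full DFS traversal visits each vertex once and examines each edge once.
V = 100
E = 217
Sum = 100 + 217 = 317


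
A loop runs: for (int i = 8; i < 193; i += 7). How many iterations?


Loop starts at i = 8, increments by 7, stops when i >= 193.
Number of iterations = ceil((193 - 8) / 7)
= ceil(185 / 7)
= 27


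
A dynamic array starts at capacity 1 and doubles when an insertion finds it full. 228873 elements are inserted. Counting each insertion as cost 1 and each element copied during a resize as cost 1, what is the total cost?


n = 228873
Insertion costs: 228873
Resizes copy 1, 2, 4, ... up to the largest power of 2 that is <= n-1 = 228872, i.e. 131072.
Copy costs = 1 + 2 + 4 + 8 + 16 + 32 + 64 + 128 + 256 + 512 + 1024 + 2048 + 4096 + 8192 + 16384 + 32768 + 65536 + 131072 = 262143
Total = 228873 + 262143 = 491016


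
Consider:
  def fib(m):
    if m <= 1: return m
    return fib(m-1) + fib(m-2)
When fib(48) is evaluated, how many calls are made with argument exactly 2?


Let N(m) = number of times fib(m) is called while evaluating fib(48).
N(48) = 1 (the initial call).
N(47) = 1 (only fib(48) calls it).
For 1 <= m <= 46: fib(m) is called by fib(m+1) and fib(m+2), so
  N(m) = N(m+1) + N(m+2).
fib(0) is called only by fib(2), so N(0) = N(2).
Walk down from m=48:
  N(48)=1, N(47)=1, N(46)=2, N(45)=3, N(44)=5, N(43)=8, N(42)=13, N(41)=21, N(40)=34, N(39)=55, N(38)=89, N(37)=144, N(36)=233, N(35)=377, N(34)=610, N(33)=987, N(32)=1597, N(31)=2584, N(30)=4181, N(29)=6765, N(28)=10946, N(27)=17711, N(26)=28657, N(25)=46368, N(24)=75025, N(23)=121393, N(22)=196418, N(21)=317811, N(20)=514229, N(19)=832040, N(18)=1346269, N(17)=2178309, N(16)=3524578, N(15)=5702887, N(14)=9227465, N(13)=14930352, N(12)=24157817, N(11)=39088169, N(10)=63245986, N(9)=102334155, N(8)=165580141, N(7)=267914296, N(6)=433494437, N(5)=701408733, N(4)=1134903170, N(3)=1836311903, N(2)=2971215073
N(2) = 2971215073


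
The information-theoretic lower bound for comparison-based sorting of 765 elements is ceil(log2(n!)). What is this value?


A binary decision tree of height h has at most 2^h leaves and needs at least n! of them, so h >= ceil(log2(n!)).
765! is far too large to multiply out, so use Stirling's series:
  ln(n!) ~ n ln n - n + (1/2) ln(2 pi n) + 1/(12n)  (error below 1/(360 n^3), negligible here)
  ln(765) = 6.6398758
  n ln n = 765 * 6.6398758 = 5079.5050
  (1/2) ln(2 pi * 765) = (1/2) ln(4806.6368) = 4.2389
  1/(12*765) = 0.0001
  ln(765!) ~ 5079.5050 - 765 + 4.2389 + 0.0001 = 4318.7440
Convert to base 2: log2(765!) = 4318.7440 / ln 2 = 4318.7440 / 0.69314718 = 6230.6306
ceil(6230.6306) = 6231


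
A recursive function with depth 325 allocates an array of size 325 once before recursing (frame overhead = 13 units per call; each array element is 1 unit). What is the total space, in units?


Array allocation: 325 units (allocated once)
Stack frames: 325 deep * 13 per frame = 4225 units
Total = 325 + 4225 = 4550


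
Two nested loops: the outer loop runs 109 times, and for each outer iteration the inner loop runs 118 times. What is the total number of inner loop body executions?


Outer loop: 109 iterations
Inner loop: 118 iterations per outer iteration
Total = 109 * 118 = 12862


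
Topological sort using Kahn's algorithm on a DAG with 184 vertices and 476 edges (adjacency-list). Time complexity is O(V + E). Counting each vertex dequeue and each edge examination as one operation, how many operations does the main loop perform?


Kahn's algorithm:
  1. Compute in-degrees: O(V + E)
  2. Process queue: each vertex dequeued once (O(V))
     each edge examined once (O(E))
Total = V + E = 184 + 476 = 660


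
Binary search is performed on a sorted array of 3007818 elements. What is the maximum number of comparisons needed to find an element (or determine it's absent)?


Binary search halves the search space each comparison:
  Step 1: search space = 3007818 -> 1503909
  Step 2: search space = 1503909 -> 751954
  Step 3: search space = 751954 -> 375977
  Step 4: search space = 375977 -> 187988
  Step 5: search space = 187988 -> 93994
  Step 6: search space = 93994 -> 46997
  Step 7: search space = 46997 -> 23498
  Step 8: search space = 23498 -> 11749
  Step 9: search space = 11749 -> 5874
  Step 10: search space = 5874 -> 2937
  Step 11: search space = 2937 -> 1468
  Step 12: search space = 1468 -> 734
  Step 13: search space = 734 -> 367
  Step 14: search space = 367 -> 183
  Step 15: search space = 183 -> 91
  Step 16: search space = 91 -> 45
  Step 17: search space = 45 -> 22
  Step 18: search space = 22 -> 11
  Step 19: search space = 11 -> 5
  Step 20: search space = 5 -> 2
  Step 21: search space = 2 -> 1
  Step 22: search space = 1 (final check)
Maximum comparisons = floor(log2(3007818)) + 1 = 21 + 1 = 22
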